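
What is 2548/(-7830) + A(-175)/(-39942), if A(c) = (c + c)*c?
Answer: -2306983/1241055 ≈ -1.8589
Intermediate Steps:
A(c) = 2*c² (A(c) = (2*c)*c = 2*c²)
2548/(-7830) + A(-175)/(-39942) = 2548/(-7830) + (2*(-175)²)/(-39942) = 2548*(-1/7830) + (2*30625)*(-1/39942) = -1274/3915 + 61250*(-1/39942) = -1274/3915 - 4375/2853 = -2306983/1241055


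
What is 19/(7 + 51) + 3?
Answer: 193/58 ≈ 3.3276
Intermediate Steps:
19/(7 + 51) + 3 = 19/58 + 3 = 193/58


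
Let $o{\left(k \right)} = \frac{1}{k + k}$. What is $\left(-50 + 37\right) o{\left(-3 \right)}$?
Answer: $\frac{13}{6} \approx 2.1667$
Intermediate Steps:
$o{\left(k \right)} = \frac{1}{2 k}$
$\left(-50 + 37\right) o{\left(-3 \right)} = \left(-50 + 37\right) \frac{1}{2 \left(-3\right)} = - 13 \cdot \frac{1}{2} \left(- \frac{1}{3}\right) = \left(-13\right) \left(- \frac{1}{6}\right) = \frac{13}{6}$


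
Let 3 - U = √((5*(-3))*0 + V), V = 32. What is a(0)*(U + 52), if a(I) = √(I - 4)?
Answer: I*(110 - 8*√2) ≈ 98.686*I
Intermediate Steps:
a(I) = √(-4 + I)
U = 3 - 4*√2 (U = 3 - √((5*(-3))*0 + 32) = 3 - √(-15*0 + 32) = 3 - √(0 + 32) = 3 - √32 = 3 - 4*√2 ≈ -2.6569)
a(0)*(U + 52) = √(-4 + 0)*((3 - 4*√2) + 52) = √(-4)*(55 - 4*√2) = (2*I)*(55 - 4*√2) = 2*I*(55 - 4*√2)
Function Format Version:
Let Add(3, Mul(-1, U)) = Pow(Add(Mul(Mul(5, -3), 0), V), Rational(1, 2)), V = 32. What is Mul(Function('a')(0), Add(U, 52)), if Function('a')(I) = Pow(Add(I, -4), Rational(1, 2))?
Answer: Mul(I, Add(110, Mul(-8, Pow(2, Rational(1, 2))))) ≈ Mul(98.686, I)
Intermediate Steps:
Function('a')(I) = Pow(Add(-4, I), Rational(1, 2))
U = Add(3, Mul(-4, Pow(2, Rational(1, 2)))) (U = Add(3, Mul(-1, Pow(Add(Mul(Mul(5, -3), 0), 32), Rational(1, 2)))) = Add(3, Mul(-1, Pow(Add(Mul(-15, 0), 32), Rational(1, 2)))) = Add(3, Mul(-1, Pow(Add(0, 32), Rational(1, 2)))) = Add(3, Mul(-1, Pow(32, Rational(1, 2)))) = Add(3, Mul(-1, Mul(4, Pow(2, Rational(1, 2))))) = Add(3, Mul(-4, Pow(2, Rational(1, 2)))) ≈ -2.6569)
Mul(Function('a')(0), Add(U, 52)) = Mul(Pow(Add(-4, 0), Rational(1, 2)), Add(Add(3, Mul(-4, Pow(2, Rational(1, 2)))), 52)) = Mul(Pow(-4, Rational(1, 2)), Add(55, Mul(-4, Pow(2, Rational(1, 2))))) = Mul(Mul(2, I), Add(55, Mul(-4, Pow(2, Rational(1, 2))))) = Mul(2, I, Add(55, Mul(-4, Pow(2, Rational(1, 2)))))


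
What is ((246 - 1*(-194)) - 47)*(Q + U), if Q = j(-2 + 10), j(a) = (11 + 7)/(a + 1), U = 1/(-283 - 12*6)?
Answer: 278637/355 ≈ 784.89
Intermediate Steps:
U = -1/355 (U = 1/(-283 - 72) = 1/(-355) = -1/355 ≈ -0.0028169)
j(a) = 18/(1 + a)
Q = 2 (Q = 18/(1 + (-2 + 10)) = 18/(1 + 8) = 18/9 = 18*(1/9) = 2)
((246 - 1*(-194)) - 47)*(Q + U) = ((246 - 1*(-194)) - 47)*(2 - 1/355) = ((246 + 194) - 47)*(709/355) = (440 - 47)*(709/355) = 393*(709/355) = 278637/355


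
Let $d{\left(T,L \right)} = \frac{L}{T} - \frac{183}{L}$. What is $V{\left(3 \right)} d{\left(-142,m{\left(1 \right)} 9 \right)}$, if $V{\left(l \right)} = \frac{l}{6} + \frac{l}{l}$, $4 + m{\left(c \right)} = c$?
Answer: $\frac{8905}{852} \approx 10.452$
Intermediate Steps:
$m{\left(c \right)} = -4 + c$
$d{\left(T,L \right)} = - \frac{183}{L} + \frac{L}{T}$
$V{\left(l \right)} = 1 + \frac{l}{6}$ ($V{\left(l \right)} = l \frac{1}{6} + 1 = \frac{l}{6} + 1 = 1 + \frac{l}{6}$)
$V{\left(3 \right)} d{\left(-142,m{\left(1 \right)} 9 \right)} = \left(1 + \frac{1}{6} \cdot 3\right) \left(- \frac{183}{\left(-4 + 1\right) 9} + \frac{\left(-4 + 1\right) 9}{-142}\right) = \left(1 + \frac{1}{2}\right) \left(- \frac{183}{\left(-3\right) 9} + \left(-3\right) 9 \left(- \frac{1}{142}\right)\right) = \frac{3 \left(- \frac{183}{-27} - - \frac{27}{142}\right)}{2} = \frac{3 \left(\left(-183\right) \left(- \frac{1}{27}\right) + \frac{27}{142}\right)}{2} = \frac{3 \left(\frac{61}{9} + \frac{27}{142}\right)}{2} = \frac{3}{2} \cdot \frac{8905}{1278} = \frac{8905}{852}$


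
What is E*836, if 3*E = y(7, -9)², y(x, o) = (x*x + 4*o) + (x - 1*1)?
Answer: 301796/3 ≈ 1.0060e+5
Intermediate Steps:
y(x, o) = -1 + x + x² + 4*o (y(x, o) = (x² + 4*o) + (x - 1) = (x² + 4*o) + (-1 + x) = -1 + x + x² + 4*o)
E = 361/3 (E = (-1 + 7 + 7² + 4*(-9))²/3 = (-1 + 7 + 49 - 36)²/3 = (⅓)*19² = (⅓)*361 = 361/3 ≈ 120.33)
E*836 = (361/3)*836 = 301796/3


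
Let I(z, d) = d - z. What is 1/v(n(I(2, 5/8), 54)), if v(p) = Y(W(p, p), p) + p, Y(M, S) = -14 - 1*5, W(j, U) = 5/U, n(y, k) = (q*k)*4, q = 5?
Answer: 1/1061 ≈ 0.00094251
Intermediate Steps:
n(y, k) = 20*k (n(y, k) = (5*k)*4 = 20*k)
Y(M, S) = -19 (Y(M, S) = -14 - 5 = -19)
v(p) = -19 + p
1/v(n(I(2, 5/8), 54)) = 1/(-19 + 20*54) = 1/(-19 + 1080) = 1/1061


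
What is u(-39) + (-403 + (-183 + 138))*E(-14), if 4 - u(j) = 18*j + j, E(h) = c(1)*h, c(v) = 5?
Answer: 32105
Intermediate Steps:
E(h) = 5*h
u(j) = 4 - 19*j (u(j) = 4 - (18*j + j) = 4 - 19*j)
u(-39) + (-403 + (-183 + 138))*E(-14) = (4 - 19*(-39)) + (-403 + (-183 + 138))*(5*(-14)) = (4 + 741) + (-403 - 45)*(-70) = 745 - 448*(-70) = 745 + 31360 = 32105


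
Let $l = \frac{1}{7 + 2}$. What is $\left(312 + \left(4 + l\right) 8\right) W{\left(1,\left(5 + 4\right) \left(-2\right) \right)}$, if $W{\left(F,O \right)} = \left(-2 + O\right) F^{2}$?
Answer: $- \frac{62080}{9} \approx -6897.8$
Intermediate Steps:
$l = \frac{1}{9} \approx 0.11111$
$W{\left(F,O \right)} = F^{2} \left(-2 + O\right)$
$\left(312 + \left(4 + l\right) 8\right) W{\left(1,\left(5 + 4\right) \left(-2\right) \right)} = \left(312 + \left(4 + \frac{1}{9}\right) 8\right) 1^{2} \left(-2 + \left(5 + 4\right) \left(-2\right)\right) = \left(312 + \frac{37}{9} \cdot 8\right) 1 \left(-2 + 9 \left(-2\right)\right) = \left(312 + \frac{296}{9}\right) 1 \left(-2 - 18\right) = \frac{3104 \cdot 1 \left(-20\right)}{9} = \frac{3104}{9} \left(-20\right) = - \frac{62080}{9}$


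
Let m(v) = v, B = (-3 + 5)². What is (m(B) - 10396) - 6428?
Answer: -16820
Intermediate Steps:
B = 4 (B = 2² = 4)
(m(B) - 10396) - 6428 = (4 - 10396) - 6428 = -10392 - 6428 = -16820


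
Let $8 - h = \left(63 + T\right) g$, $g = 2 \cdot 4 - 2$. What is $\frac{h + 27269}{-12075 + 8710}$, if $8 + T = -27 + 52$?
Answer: $- \frac{26797}{3365} \approx -7.9634$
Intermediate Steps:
$T = 17$ ($T = -8 + \left(-27 + 52\right) = -8 + 25 = 17$)
$g = 6$ ($g = 8 - 2 = 6$)
$h = -472$ ($h = 8 - \left(63 + 17\right) 6 = 8 - 80 \cdot 6 = 8 - 480 = -472$)
$\frac{h + 27269}{-12075 + 8710} = \frac{-472 + 27269}{-12075 + 8710} = \frac{26797}{-3365} = 26797 \left(- \frac{1}{3365}\right) = - \frac{26797}{3365}$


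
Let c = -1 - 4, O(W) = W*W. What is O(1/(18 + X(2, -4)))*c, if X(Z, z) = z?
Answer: -5/196 ≈ -0.025510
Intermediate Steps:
O(W) = W²
c = -5
O(1/(18 + X(2, -4)))*c = (1/(18 - 4))²*(-5) = (1/14)²*(-5) = (1/196)*(-5) = -5/196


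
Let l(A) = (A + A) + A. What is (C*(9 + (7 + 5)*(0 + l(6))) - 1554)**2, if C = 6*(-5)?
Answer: 68956416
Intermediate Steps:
C = -30
l(A) = 3*A (l(A) = 2*A + A = 3*A)
(C*(9 + (7 + 5)*(0 + l(6))) - 1554)**2 = (-30*(9 + (7 + 5)*(0 + 3*6)) - 1554)**2 = (-30*(9 + 12*(0 + 18)) - 1554)**2 = (-30*(9 + 12*18) - 1554)**2 = (-30*(9 + 216) - 1554)**2 = (-30*225 - 1554)**2 = (-6750 - 1554)**2 = (-8304)**2 = 68956416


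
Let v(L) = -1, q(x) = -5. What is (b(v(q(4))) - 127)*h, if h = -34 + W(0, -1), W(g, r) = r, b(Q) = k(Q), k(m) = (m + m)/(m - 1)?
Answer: 4410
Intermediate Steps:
k(m) = 2*m/(-1 + m) (k(m) = (2*m)/(-1 + m) = 2*m/(-1 + m))
b(Q) = 2*Q/(-1 + Q)
h = -35 (h = -34 - 1 = -35)
(b(v(q(4))) - 127)*h = (2*(-1)/(-1 - 1) - 127)*(-35) = (2*(-1)/(-2) - 127)*(-35) = (2*(-1)*(-1/2) - 127)*(-35) = (1 - 127)*(-35) = -126*(-35) = 4410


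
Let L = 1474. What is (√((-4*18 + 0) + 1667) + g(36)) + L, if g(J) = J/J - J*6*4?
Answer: 611 + √1595 ≈ 650.94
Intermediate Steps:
g(J) = 1 - 24*J (g(J) = 1 - 6*J*4 = 1 - 24*J)
(√((-4*18 + 0) + 1667) + g(36)) + L = (√((-4*18 + 0) + 1667) + (1 - 24*36)) + 1474 = (√((-72 + 0) + 1667) + (1 - 864)) + 1474 = (√(-72 + 1667) - 863) + 1474 = (√1595 - 863) + 1474 = (-863 + √1595) + 1474 = 611 + √1595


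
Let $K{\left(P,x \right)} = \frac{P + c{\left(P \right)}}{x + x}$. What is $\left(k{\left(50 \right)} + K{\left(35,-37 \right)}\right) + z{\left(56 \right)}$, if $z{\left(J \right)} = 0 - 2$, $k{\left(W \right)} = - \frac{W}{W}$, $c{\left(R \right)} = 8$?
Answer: $- \frac{265}{74} \approx -3.5811$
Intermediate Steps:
$K{\left(P,x \right)} = \frac{8 + P}{2 x}$ ($K{\left(P,x \right)} = \frac{P + 8}{x + x} = \frac{8 + P}{2 x}$)
$k{\left(W \right)} = -1$ ($k{\left(W \right)} = \left(-1\right) 1 = -1$)
$z{\left(J \right)} = -2$
$\left(k{\left(50 \right)} + K{\left(35,-37 \right)}\right) + z{\left(56 \right)} = \left(-1 + \frac{8 + 35}{2 \left(-37\right)}\right) - 2 = \left(-1 + \frac{1}{2} \left(- \frac{1}{37}\right) 43\right) - 2 = \left(-1 - \frac{43}{74}\right) - 2 = - \frac{117}{74} - 2 = - \frac{265}{74}$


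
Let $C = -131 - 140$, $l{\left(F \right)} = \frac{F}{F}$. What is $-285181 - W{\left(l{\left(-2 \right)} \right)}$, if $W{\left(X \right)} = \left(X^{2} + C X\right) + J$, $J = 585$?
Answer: $-285496$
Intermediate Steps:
$l{\left(F \right)} = 1$
$C = -271$ ($C = -131 - 140 = -271$)
$W{\left(X \right)} = 585 + X^{2} - 271 X$ ($W{\left(X \right)} = \left(X^{2} - 271 X\right) + 585 = 585 + X^{2} - 271 X$)
$-285181 - W{\left(l{\left(-2 \right)} \right)} = -285181 - \left(585 + 1^{2} - 271\right) = -285181 - \left(585 + 1 - 271\right) = -285181 - 315 = -285496$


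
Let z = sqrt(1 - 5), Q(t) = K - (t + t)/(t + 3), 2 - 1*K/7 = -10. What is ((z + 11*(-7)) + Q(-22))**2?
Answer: 6477/361 + 356*I/19 ≈ 17.942 + 18.737*I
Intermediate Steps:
K = 84 (K = 14 - 7*(-10) = 14 + 70 = 84)
Q(t) = 84 - 2*t/(3 + t) (Q(t) = 84 - (t + t)/(t + 3) = 84 - 2*t/(3 + t))
z = 2*I (z = sqrt(-4) = 2*I ≈ 2.0*I)
((z + 11*(-7)) + Q(-22))**2 = ((2*I + 11*(-7)) + 2*(126 + 41*(-22))/(3 - 22))**2 = ((2*I - 77) + 2*(126 - 902)/(-19))**2 = ((-77 + 2*I) + 2*(-1/19)*(-776))**2 = ((-77 + 2*I) + 1552/19)**2 = (89/19 + 2*I)**2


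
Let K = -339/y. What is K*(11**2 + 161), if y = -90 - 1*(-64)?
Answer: 47799/13 ≈ 3676.8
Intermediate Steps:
y = -26 (y = -90 + 64 = -26)
K = 339/26 (K = -339/(-26) = -339*(-1/26) = 339/26 ≈ 13.038)
K*(11**2 + 161) = 339*(11**2 + 161)/26 = 339*(121 + 161)/26 = (339/26)*282 = 47799/13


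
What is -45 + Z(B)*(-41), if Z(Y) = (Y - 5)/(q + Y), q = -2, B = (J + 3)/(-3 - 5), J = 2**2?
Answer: -2962/23 ≈ -128.78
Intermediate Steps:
J = 4
B = -7/8 (B = (4 + 3)/(-3 - 5) = 7/(-8) = 7*(-1/8) = -7/8 ≈ -0.87500)
Z(Y) = (-5 + Y)/(-2 + Y) (Z(Y) = (Y - 5)/(-2 + Y) = (-5 + Y)/(-2 + Y))
-45 + Z(B)*(-41) = -45 + ((-5 - 7/8)/(-2 - 7/8))*(-41) = -45 + (-47/8/(-23/8))*(-41) = -45 - 8/23*(-47/8)*(-41) = -45 + (47/23)*(-41) = -45 - 1927/23 = -2962/23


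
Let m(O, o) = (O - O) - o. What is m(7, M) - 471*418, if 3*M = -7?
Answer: -590627/3 ≈ -1.9688e+5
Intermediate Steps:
M = -7/3 (M = (⅓)*(-7) = -7/3 ≈ -2.3333)
m(O, o) = -o (m(O, o) = 0 - o = -o)
m(7, M) - 471*418 = -1*(-7/3) - 471*418 = 7/3 - 196878 = -590627/3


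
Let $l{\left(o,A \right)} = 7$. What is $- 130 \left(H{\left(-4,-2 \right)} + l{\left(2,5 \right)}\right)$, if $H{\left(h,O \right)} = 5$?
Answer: $-1560$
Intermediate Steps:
$- 130 \left(H{\left(-4,-2 \right)} + l{\left(2,5 \right)}\right) = - 130 \left(5 + 7\right) = \left(-130\right) 12 = -1560$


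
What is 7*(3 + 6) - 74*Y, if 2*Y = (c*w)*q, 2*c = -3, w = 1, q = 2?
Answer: 174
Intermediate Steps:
c = -3/2 (c = (½)*(-3) = -3/2 ≈ -1.5000)
Y = -3/2 (Y = (-3/2*1*2)/2 = (-3/2*2)/2 = (½)*(-3) = -3/2 ≈ -1.5000)
7*(3 + 6) - 74*Y = 7*(3 + 6) - 74*(-3/2) = 7*9 + 111 = 63 + 111 = 174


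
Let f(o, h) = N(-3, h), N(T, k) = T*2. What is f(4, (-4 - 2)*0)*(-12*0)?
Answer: 0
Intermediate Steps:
N(T, k) = 2*T
f(o, h) = -6 (f(o, h) = 2*(-3) = -6)
f(4, (-4 - 2)*0)*(-12*0) = -(-72)*0 = -6*0 = 0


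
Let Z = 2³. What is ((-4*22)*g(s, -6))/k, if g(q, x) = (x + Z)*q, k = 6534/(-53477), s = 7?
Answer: 2994712/297 ≈ 10083.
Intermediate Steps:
Z = 8
k = -6534/53477 (k = 6534*(-1/53477) = -6534/53477 ≈ -0.12218)
g(q, x) = q*(8 + x) (g(q, x) = (x + 8)*q = (8 + x)*q = q*(8 + x))
((-4*22)*g(s, -6))/k = ((-4*22)*(7*(8 - 6)))/(-6534/53477) = -616*2*(-53477/6534) = -88*14*(-53477/6534) = -1232*(-53477/6534) = 2994712/297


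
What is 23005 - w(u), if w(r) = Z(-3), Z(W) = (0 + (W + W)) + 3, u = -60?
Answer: 23008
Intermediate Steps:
Z(W) = 3 + 2*W (Z(W) = (0 + 2*W) + 3 = 2*W + 3 = 3 + 2*W)
w(r) = -3 (w(r) = 3 + 2*(-3) = 3 - 6 = -3)
23005 - w(u) = 23005 - 1*(-3) = 23005 + 3 = 23008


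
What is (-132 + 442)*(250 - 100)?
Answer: 46500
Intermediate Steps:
(-132 + 442)*(250 - 100) = 310*150 = 46500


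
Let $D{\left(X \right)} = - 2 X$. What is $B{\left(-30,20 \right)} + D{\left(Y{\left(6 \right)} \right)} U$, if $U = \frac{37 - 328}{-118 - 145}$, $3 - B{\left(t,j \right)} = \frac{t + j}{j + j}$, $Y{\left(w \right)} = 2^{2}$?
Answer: $- \frac{5893}{1052} \approx -5.6017$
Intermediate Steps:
$Y{\left(w \right)} = 4$
$B{\left(t,j \right)} = 3 - \frac{j + t}{2 j}$ ($B{\left(t,j \right)} = 3 - \frac{t + j}{j + j} = 3 - \frac{j + t}{2 j}$)
$U = \frac{291}{263}$ ($U = - \frac{291}{-263} = \left(-291\right) \left(- \frac{1}{263}\right) = \frac{291}{263} \approx 1.1065$)
$B{\left(-30,20 \right)} + D{\left(Y{\left(6 \right)} \right)} U = \frac{\left(-1\right) \left(-30\right) + 5 \cdot 20}{2 \cdot 20} + \left(-2\right) 4 \cdot \frac{291}{263} = \frac{1}{2} \cdot \frac{1}{20} \left(30 + 100\right) - \frac{2328}{263} = \frac{1}{2} \cdot \frac{1}{20} \cdot 130 - \frac{2328}{263} = \frac{13}{4} - \frac{2328}{263} = - \frac{5893}{1052}$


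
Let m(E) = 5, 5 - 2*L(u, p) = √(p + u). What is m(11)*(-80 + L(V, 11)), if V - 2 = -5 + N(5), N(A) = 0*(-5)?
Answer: -775/2 - 5*√2 ≈ -394.57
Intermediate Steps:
N(A) = 0
V = -3 (V = 2 + (-5 + 0) = 2 - 5 = -3)
L(u, p) = 5/2 - √(p + u)/2
m(11)*(-80 + L(V, 11)) = 5*(-80 + (5/2 - √(11 - 3)/2)) = 5*(-80 + (5/2 - √2)) = 5*(-155/2 - √2) = -775/2 - 5*√2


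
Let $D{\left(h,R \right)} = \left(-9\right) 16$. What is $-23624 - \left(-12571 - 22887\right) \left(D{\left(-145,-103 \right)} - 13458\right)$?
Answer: $-482323340$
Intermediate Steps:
$D{\left(h,R \right)} = -144$
$-23624 - \left(-12571 - 22887\right) \left(D{\left(-145,-103 \right)} - 13458\right) = -23624 - \left(-12571 - 22887\right) \left(-144 - 13458\right) = -23624 - \left(-35458\right) \left(-13602\right) = -23624 - 482299716 = -482323340$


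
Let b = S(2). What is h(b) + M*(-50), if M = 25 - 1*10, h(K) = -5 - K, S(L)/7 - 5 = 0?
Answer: -790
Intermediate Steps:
S(L) = 35 (S(L) = 35 + 7*0 = 35 + 0 = 35)
b = 35
M = 15 (M = 25 - 10 = 15)
h(b) + M*(-50) = (-5 - 1*35) + 15*(-50) = (-5 - 35) - 750 = -40 - 750 = -790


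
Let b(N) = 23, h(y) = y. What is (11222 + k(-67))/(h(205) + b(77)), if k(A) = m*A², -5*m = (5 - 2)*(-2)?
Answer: 20761/285 ≈ 72.846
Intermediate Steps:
m = 6/5 (m = -(5 - 2)*(-2)/5 = -3*(-2)/5 = -⅕*(-6) = 6/5 ≈ 1.2000)
k(A) = 6*A²/5
(11222 + k(-67))/(h(205) + b(77)) = (11222 + (6/5)*(-67)²)/(205 + 23) = (11222 + (6/5)*4489)/228 = (11222 + 26934/5)*(1/228) = (83044/5)*(1/228) = 20761/285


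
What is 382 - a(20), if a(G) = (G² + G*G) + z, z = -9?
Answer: -409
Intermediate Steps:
a(G) = -9 + 2*G² (a(G) = (G² + G*G) - 9 = (G² + G²) - 9 = 2*G² - 9 = -9 + 2*G²)
382 - a(20) = 382 - (-9 + 2*20²) = 382 - (-9 + 2*400) = 382 - (-9 + 800) = 382 - 1*791 = 382 - 791 = -409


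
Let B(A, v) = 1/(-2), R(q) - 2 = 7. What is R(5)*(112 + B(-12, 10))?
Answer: 2007/2 ≈ 1003.5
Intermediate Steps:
R(q) = 9 (R(q) = 2 + 7 = 9)
B(A, v) = -½
R(5)*(112 + B(-12, 10)) = 9*(112 - ½) = 9*(223/2) = 2007/2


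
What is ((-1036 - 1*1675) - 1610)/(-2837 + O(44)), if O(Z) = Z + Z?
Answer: 4321/2749 ≈ 1.5718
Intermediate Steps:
O(Z) = 2*Z
((-1036 - 1*1675) - 1610)/(-2837 + O(44)) = ((-1036 - 1*1675) - 1610)/(-2837 + 2*44) = ((-1036 - 1675) - 1610)/(-2837 + 88) = (-2711 - 1610)/(-2749) = -4321*(-1/2749) = 4321/2749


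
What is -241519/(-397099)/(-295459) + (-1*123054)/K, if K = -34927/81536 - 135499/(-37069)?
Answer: -43636712552037148859774995/1144324693272185810941 ≈ -38133.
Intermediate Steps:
K = 9753337501/3022457984 (K = -34927*1/81536 - 135499*(-1/37069) = -34927/81536 + 135499/37069 = 9753337501/3022457984 ≈ 3.2270)
-241519/(-397099)/(-295459) + (-1*123054)/K = -241519/(-397099)/(-295459) + (-1*123054)/(9753337501/3022457984) = -241519*(-1/397099)*(-1/295459) - 123054*3022457984/9753337501 = (241519/397099)*(-1/295459) - 371925544763136/9753337501 = -241519/117326473441 - 371925544763136/9753337501 = -43636712552037148859774995/1144324693272185810941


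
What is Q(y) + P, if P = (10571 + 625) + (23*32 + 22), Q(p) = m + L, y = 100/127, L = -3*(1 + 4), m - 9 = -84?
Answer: 11864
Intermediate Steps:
m = -75 (m = 9 - 84 = -75)
L = -15 (L = -3*5 = -15)
y = 100/127 (y = 100*(1/127) = 100/127 ≈ 0.78740)
Q(p) = -90 (Q(p) = -75 - 15 = -90)
P = 11954 (P = 11196 + (736 + 22) = 11196 + 758 = 11954)
Q(y) + P = -90 + 11954 = 11864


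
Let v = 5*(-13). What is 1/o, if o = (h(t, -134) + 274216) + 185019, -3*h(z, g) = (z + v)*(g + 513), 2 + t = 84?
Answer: 3/1371262 ≈ 2.1878e-6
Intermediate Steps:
t = 82 (t = -2 + 84 = 82)
v = -65
h(z, g) = -(-65 + z)*(513 + g)/3 (h(z, g) = -(z - 65)*(g + 513)/3 = -(-65 + z)*(513 + g)/3)
o = 1371262/3 (o = ((11115 - 171*82 + (65/3)*(-134) - 1/3*(-134)*82) + 274216) + 185019 = ((11115 - 14022 - 8710/3 + 10988/3) + 274216) + 185019 = (-6443/3 + 274216) + 185019 = 816205/3 + 185019 = 1371262/3 ≈ 4.5709e+5)
1/o = 1/(1371262/3) = 3/1371262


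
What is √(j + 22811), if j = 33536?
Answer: 29*√67 ≈ 237.38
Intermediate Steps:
√(j + 22811) = √(33536 + 22811) = √56347 = 29*√67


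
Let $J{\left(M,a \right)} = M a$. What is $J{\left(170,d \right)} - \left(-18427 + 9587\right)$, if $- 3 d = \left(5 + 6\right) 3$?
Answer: $6970$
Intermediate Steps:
$d = -11$ ($d = - \frac{\left(5 + 6\right) 3}{3} = - \frac{11 \cdot 3}{3} = \left(- \frac{1}{3}\right) 33 = -11$)
$J{\left(170,d \right)} - \left(-18427 + 9587\right) = 170 \left(-11\right) - \left(-18427 + 9587\right) = -1870 - -8840 = -1870 + 8840 = 6970$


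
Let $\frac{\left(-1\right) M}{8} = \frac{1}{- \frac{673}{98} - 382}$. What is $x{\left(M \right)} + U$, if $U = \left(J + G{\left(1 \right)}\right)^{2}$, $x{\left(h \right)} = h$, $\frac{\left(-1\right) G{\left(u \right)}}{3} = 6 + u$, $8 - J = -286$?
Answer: $\frac{2840226445}{38109} \approx 74529.0$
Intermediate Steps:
$J = 294$ ($J = 8 - -286 = 8 + 286 = 294$)
$G{\left(u \right)} = -18 - 3 u$ ($G{\left(u \right)} = - 3 \left(6 + u\right) = -18 - 3 u$)
$M = \frac{784}{38109}$ ($M = - \frac{8}{- \frac{673}{98} - 382} = - \frac{8}{- \frac{38109}{98}} = \left(-8\right) \left(- \frac{98}{38109}\right) = \frac{784}{38109} \approx 0.020573$)
$U = 74529$ ($U = \left(294 - 21\right)^{2} = 273^{2} = 74529$)
$x{\left(M \right)} + U = \frac{784}{38109} + 74529 = \frac{2840226445}{38109}$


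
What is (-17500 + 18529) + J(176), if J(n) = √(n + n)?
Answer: 1029 + 4*√22 ≈ 1047.8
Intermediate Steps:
J(n) = √2*√n (J(n) = √(2*n) = √2*√n)
(-17500 + 18529) + J(176) = (-17500 + 18529) + √2*√176 = 1029 + √2*(4*√11) = 1029 + 4*√22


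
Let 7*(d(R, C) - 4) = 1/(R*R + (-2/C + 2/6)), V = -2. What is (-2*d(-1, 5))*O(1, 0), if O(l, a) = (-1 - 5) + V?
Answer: 3256/49 ≈ 66.449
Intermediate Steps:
O(l, a) = -8 (O(l, a) = (-1 - 5) - 2 = -6 - 2 = -8)
d(R, C) = 4 + 1/(7*(⅓ + R² - 2/C)) (d(R, C) = 4 + 1/(7*(R*R + (-2/C + 2/6))) = 4 + 1/(7*(R² + (-2/C + 2*(⅙)))) = 4 + 1/(7*(R² + (-2/C + ⅓))) = 4 + 1/(7*(R² + (⅓ - 2/C))) = 4 + 1/(7*(⅓ + R² - 2/C)))
(-2*d(-1, 5))*O(1, 0) = -2*(-168 + 31*5 + 84*5*(-1)²)/(7*(-6 + 5 + 3*5*(-1)²))*(-8) = -2*(-168 + 155 + 84*5*1)/(7*(-6 + 5 + 3*5*1))*(-8) = -2*(-168 + 155 + 420)/(7*(-6 + 5 + 15))*(-8) = -2*407/(7*14)*(-8) = -2*407/98*(-8) = -407/49*(-8) = 3256/49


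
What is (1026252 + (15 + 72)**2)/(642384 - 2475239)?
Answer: -60813/107815 ≈ -0.56405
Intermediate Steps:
(1026252 + (15 + 72)**2)/(642384 - 2475239) = (1026252 + 87**2)/(-1832855) = (1026252 + 7569)*(-1/1832855) = 1033821*(-1/1832855) = -60813/107815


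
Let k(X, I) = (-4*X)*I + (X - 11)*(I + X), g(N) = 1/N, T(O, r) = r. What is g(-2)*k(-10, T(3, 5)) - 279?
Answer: -863/2 ≈ -431.50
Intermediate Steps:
k(X, I) = (-11 + X)*(I + X) - 4*I*X (k(X, I) = -4*I*X + (-11 + X)*(I + X) = (-11 + X)*(I + X) - 4*I*X)
g(-2)*k(-10, T(3, 5)) - 279 = ((-10)**2 - 11*5 - 11*(-10) - 3*5*(-10))/(-2) - 279 = -(100 - 55 + 110 + 150)/2 - 279 = -1/2*305 - 279 = -305/2 - 279 = -863/2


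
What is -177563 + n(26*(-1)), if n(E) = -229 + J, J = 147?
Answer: -177645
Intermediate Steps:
n(E) = -82 (n(E) = -229 + 147 = -82)
-177563 + n(26*(-1)) = -177563 - 82 = -177645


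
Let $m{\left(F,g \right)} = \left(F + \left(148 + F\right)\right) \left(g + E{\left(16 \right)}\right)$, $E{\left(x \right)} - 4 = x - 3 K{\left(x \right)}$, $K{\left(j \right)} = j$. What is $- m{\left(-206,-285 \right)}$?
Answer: $-82632$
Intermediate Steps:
$E{\left(x \right)} = 4 - 2 x$ ($E{\left(x \right)} = 4 + \left(x - 3 x\right) = 4 - 2 x$)
$m{\left(F,g \right)} = \left(-28 + g\right) \left(148 + 2 F\right)$ ($m{\left(F,g \right)} = \left(F + \left(148 + F\right)\right) \left(g + \left(4 - 32\right)\right) = \left(148 + 2 F\right) \left(g + \left(4 - 32\right)\right) = \left(148 + 2 F\right) \left(g - 28\right) = \left(148 + 2 F\right) \left(-28 + g\right) = \left(-28 + g\right) \left(148 + 2 F\right)$)
$- m{\left(-206,-285 \right)} = - (-4144 - -11536 + 148 \left(-285\right) + 2 \left(-206\right) \left(-285\right)) = - (-4144 + 11536 - 42180 + 117420) = \left(-1\right) 82632 = -82632$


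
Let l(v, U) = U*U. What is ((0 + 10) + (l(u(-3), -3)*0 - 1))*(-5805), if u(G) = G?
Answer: -52245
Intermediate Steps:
l(v, U) = U²
((0 + 10) + (l(u(-3), -3)*0 - 1))*(-5805) = ((0 + 10) + ((-3)²*0 - 1))*(-5805) = (10 + (9*0 - 1))*(-5805) = (10 + (0 - 1))*(-5805) = (10 - 1)*(-5805) = 9*(-5805) = -52245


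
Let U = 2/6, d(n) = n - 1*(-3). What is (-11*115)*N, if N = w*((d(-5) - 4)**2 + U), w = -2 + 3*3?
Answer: -965195/3 ≈ -3.2173e+5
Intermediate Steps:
d(n) = 3 + n (d(n) = n + 3 = 3 + n)
w = 7 (w = -2 + 9 = 7)
U = 1/3 (U = 2*(1/6) = 1/3 ≈ 0.33333)
N = 763/3 (N = 7*(((3 - 5) - 4)**2 + 1/3) = 7*((-2 - 4)**2 + 1/3) = 7*((-6)**2 + 1/3) = 7*(36 + 1/3) = 7*(109/3) = 763/3 ≈ 254.33)
(-11*115)*N = -11*115*(763/3) = -1265*763/3 = -965195/3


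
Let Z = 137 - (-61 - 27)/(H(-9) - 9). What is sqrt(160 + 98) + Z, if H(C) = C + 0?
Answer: 1189/9 + sqrt(258) ≈ 148.17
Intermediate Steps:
H(C) = C
Z = 1189/9 (Z = 137 - (-61 - 27)/(-9 - 9) = 137 - (-88)/(-18) = 137 - (-88)*(-1)/18 = 137 - 1*44/9 = 137 - 44/9 = 1189/9 ≈ 132.11)
sqrt(160 + 98) + Z = sqrt(160 + 98) + 1189/9 = sqrt(258) + 1189/9 = 1189/9 + sqrt(258)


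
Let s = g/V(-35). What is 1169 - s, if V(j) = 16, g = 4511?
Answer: 14193/16 ≈ 887.06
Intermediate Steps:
s = 4511/16 ≈ 281.94
1169 - s = 1169 - 1*4511/16 = 1169 - 4511/16 = 14193/16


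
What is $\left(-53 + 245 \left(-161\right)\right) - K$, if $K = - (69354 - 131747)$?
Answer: $-101891$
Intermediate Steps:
$K = 62393$ ($K = - (69354 - 131747) = \left(-1\right) \left(-62393\right) = 62393$)
$\left(-53 + 245 \left(-161\right)\right) - K = \left(-53 + 245 \left(-161\right)\right) - 62393 = \left(-53 - 39445\right) - 62393 = -39498 - 62393 = -101891$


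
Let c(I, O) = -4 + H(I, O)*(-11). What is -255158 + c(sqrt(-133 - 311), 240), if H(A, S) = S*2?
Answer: -260442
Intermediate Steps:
H(A, S) = 2*S
c(I, O) = -4 - 22*O (c(I, O) = -4 + (2*O)*(-11) = -4 - 22*O)
-255158 + c(sqrt(-133 - 311), 240) = -255158 + (-4 - 22*240) = -255158 + (-4 - 5280) = -255158 - 5284 = -260442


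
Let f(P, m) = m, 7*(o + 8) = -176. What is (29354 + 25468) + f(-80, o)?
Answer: 383522/7 ≈ 54789.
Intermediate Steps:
o = -232/7 (o = -8 + (1/7)*(-176) = -8 - 176/7 = -232/7 ≈ -33.143)
(29354 + 25468) + f(-80, o) = (29354 + 25468) - 232/7 = 54822 - 232/7 = 383522/7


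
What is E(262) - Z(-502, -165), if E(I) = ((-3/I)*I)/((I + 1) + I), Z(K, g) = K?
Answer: 87849/175 ≈ 501.99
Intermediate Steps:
E(I) = -3/(1 + 2*I) (E(I) = -3/((1 + I) + I) = -3/(1 + 2*I))
E(262) - Z(-502, -165) = -3/(1 + 2*262) - 1*(-502) = -3/(1 + 524) + 502 = -3/525 + 502 = -3*1/525 + 502 = -1/175 + 502 = 87849/175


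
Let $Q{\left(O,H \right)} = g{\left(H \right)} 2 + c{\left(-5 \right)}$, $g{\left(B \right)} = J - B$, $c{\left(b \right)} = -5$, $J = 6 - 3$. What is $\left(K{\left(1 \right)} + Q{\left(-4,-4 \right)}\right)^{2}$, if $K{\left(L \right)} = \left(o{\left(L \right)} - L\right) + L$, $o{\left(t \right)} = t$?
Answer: $100$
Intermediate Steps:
$J = 3$
$g{\left(B \right)} = 3 - B$
$K{\left(L \right)} = L$ ($K{\left(L \right)} = \left(L - L\right) + L = 0 + L = L$)
$Q{\left(O,H \right)} = 1 - 2 H$ ($Q{\left(O,H \right)} = \left(3 - H\right) 2 - 5 = \left(6 - 2 H\right) - 5 = 1 - 2 H$)
$\left(K{\left(1 \right)} + Q{\left(-4,-4 \right)}\right)^{2} = \left(1 + \left(1 - -8\right)\right)^{2} = \left(1 + \left(1 + 8\right)\right)^{2} = \left(1 + 9\right)^{2} = 10^{2} = 100$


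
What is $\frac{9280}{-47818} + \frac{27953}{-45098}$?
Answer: $- \frac{877582997}{1078248082} \approx -0.8139$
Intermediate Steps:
$\frac{9280}{-47818} + \frac{27953}{-45098} = 9280 \left(- \frac{1}{47818}\right) + 27953 \left(- \frac{1}{45098}\right) = - \frac{4640}{23909} - \frac{27953}{45098} = - \frac{877582997}{1078248082}$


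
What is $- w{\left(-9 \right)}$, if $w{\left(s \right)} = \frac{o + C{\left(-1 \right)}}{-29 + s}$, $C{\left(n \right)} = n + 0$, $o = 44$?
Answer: $\frac{43}{38} \approx 1.1316$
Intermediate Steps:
$C{\left(n \right)} = n$
$w{\left(s \right)} = \frac{43}{-29 + s}$ ($w{\left(s \right)} = \frac{44 - 1}{-29 + s} = \frac{43}{-29 + s}$)
$- w{\left(-9 \right)} = - \frac{43}{-29 - 9} = - \frac{43}{-38} = - \frac{43 \left(-1\right)}{38} = \left(-1\right) \left(- \frac{43}{38}\right) = \frac{43}{38}$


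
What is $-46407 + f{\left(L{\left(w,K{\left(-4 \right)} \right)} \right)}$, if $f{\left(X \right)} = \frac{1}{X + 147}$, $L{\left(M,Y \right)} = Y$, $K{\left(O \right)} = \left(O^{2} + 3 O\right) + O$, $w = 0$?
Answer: $- \frac{6821828}{147} \approx -46407.0$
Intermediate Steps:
$K{\left(O \right)} = O^{2} + 4 O$
$f{\left(X \right)} = \frac{1}{147 + X}$
$-46407 + f{\left(L{\left(w,K{\left(-4 \right)} \right)} \right)} = -46407 + \frac{1}{147 - 4 \left(4 - 4\right)} = -46407 + \frac{1}{147 - 0} = -46407 + \frac{1}{147 + 0} = -46407 + \frac{1}{147} = - \frac{6821828}{147}$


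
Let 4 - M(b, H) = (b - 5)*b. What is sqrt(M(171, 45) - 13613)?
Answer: I*sqrt(41995) ≈ 204.93*I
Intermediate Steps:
M(b, H) = 4 - b*(-5 + b) (M(b, H) = 4 - (b - 5)*b = 4 - (-5 + b)*b = 4 - b*(-5 + b))
sqrt(M(171, 45) - 13613) = sqrt((4 - 1*171**2 + 5*171) - 13613) = sqrt((4 - 1*29241 + 855) - 13613) = sqrt((4 - 29241 + 855) - 13613) = sqrt(-28382 - 13613) = sqrt(-41995) = I*sqrt(41995)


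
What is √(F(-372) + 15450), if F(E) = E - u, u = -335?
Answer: √15413 ≈ 124.15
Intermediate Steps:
F(E) = 335 + E (F(E) = E - 1*(-335) = E + 335 = 335 + E)
√(F(-372) + 15450) = √((335 - 372) + 15450) = √(-37 + 15450) = √15413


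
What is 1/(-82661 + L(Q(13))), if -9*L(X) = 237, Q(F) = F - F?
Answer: -3/248062 ≈ -1.2094e-5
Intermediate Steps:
Q(F) = 0
L(X) = -79/3 (L(X) = -⅑*237 = -79/3)
1/(-82661 + L(Q(13))) = 1/(-82661 - 79/3) = 1/(-248062/3) = -3/248062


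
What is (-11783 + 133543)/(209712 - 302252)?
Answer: -6088/4627 ≈ -1.3158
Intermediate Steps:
(-11783 + 133543)/(209712 - 302252) = 121760/(-92540) = 121760*(-1/92540) = -6088/4627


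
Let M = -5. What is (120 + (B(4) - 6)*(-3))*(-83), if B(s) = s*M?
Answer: -16434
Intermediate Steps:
B(s) = -5*s (B(s) = s*(-5) = -5*s)
(120 + (B(4) - 6)*(-3))*(-83) = (120 + (-5*4 - 6)*(-3))*(-83) = (120 + (-20 - 6)*(-3))*(-83) = (120 - 26*(-3))*(-83) = (120 + 78)*(-83) = 198*(-83) = -16434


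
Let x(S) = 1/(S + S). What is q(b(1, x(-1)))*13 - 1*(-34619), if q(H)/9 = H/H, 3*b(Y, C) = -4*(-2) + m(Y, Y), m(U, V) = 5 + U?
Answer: 34736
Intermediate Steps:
x(S) = 1/(2*S)
b(Y, C) = 13/3 + Y/3 (b(Y, C) = (-4*(-2) + (5 + Y))/3 = (8 + (5 + Y))/3 = (13 + Y)/3 = 13/3 + Y/3)
q(H) = 9 (q(H) = 9*(H/H) = 9*1 = 9)
q(b(1, x(-1)))*13 - 1*(-34619) = 9*13 - 1*(-34619) = 117 + 34619 = 34736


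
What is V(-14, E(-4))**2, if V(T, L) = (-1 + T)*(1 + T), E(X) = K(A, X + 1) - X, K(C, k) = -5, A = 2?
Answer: 38025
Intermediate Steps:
E(X) = -5 - X
V(T, L) = (1 + T)*(-1 + T)
V(-14, E(-4))**2 = (-1 + (-14)**2)**2 = (-1 + 196)**2 = 195**2 = 38025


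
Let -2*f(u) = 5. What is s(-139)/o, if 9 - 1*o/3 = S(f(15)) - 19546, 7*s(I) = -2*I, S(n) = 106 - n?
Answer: 556/816753 ≈ 0.00068074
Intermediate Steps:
f(u) = -5/2 (f(u) = -½*5 = -5/2)
s(I) = -2*I/7 (s(I) = (-2*I)/7 = -2*I/7)
o = 116679/2 (o = 27 - 3*((106 - 1*(-5/2)) - 19546) = 27 - 3*((106 + 5/2) - 19546) = 27 - 3*(217/2 - 19546) = 27 - 3*(-38875/2) = 27 + 116625/2 = 116679/2 ≈ 58340.)
s(-139)/o = (-2/7*(-139))/(116679/2) = (278/7)*(2/116679) = 556/816753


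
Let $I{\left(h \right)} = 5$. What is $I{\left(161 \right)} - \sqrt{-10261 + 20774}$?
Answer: $5 - \sqrt{10513} \approx -97.533$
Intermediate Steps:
$I{\left(161 \right)} - \sqrt{-10261 + 20774} = 5 - \sqrt{-10261 + 20774} = 5 - \sqrt{10513}$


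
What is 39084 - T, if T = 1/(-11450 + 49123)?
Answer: 1472411531/37673 ≈ 39084.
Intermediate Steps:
T = 1/37673 ≈ 2.6544e-5
39084 - T = 39084 - 1*1/37673 = 39084 - 1/37673 = 1472411531/37673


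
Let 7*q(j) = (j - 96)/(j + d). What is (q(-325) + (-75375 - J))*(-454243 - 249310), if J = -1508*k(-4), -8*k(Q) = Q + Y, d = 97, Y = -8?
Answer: 82096141104631/1596 ≈ 5.1439e+10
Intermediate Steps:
k(Q) = 1 - Q/8 (k(Q) = -(Q - 8)/8 = -(-8 + Q)/8 = 1 - Q/8)
q(j) = (-96 + j)/(7*(97 + j)) (q(j) = ((j - 96)/(j + 97))/7 = ((-96 + j)/(97 + j))/7 = (-96 + j)/(7*(97 + j)))
J = -2262 (J = -1508*(1 - ⅛*(-4)) = -1508*(1 + ½) = -1508*3/2 = -2262)
(q(-325) + (-75375 - J))*(-454243 - 249310) = ((-96 - 325)/(7*(97 - 325)) + (-75375 - 1*(-2262)))*(-454243 - 249310) = ((⅐)*(-421)/(-228) + (-75375 + 2262))*(-703553) = ((⅐)*(-1/228)*(-421) - 73113)*(-703553) = (421/1596 - 73113)*(-703553) = -116687927/1596*(-703553) = 82096141104631/1596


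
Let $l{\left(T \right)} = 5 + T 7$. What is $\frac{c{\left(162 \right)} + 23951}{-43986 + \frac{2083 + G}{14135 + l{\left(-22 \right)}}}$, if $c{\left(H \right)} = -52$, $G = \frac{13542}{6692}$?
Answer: $- \frac{1118405231244}{2058412727327} \approx -0.54333$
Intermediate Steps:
$G = \frac{6771}{3346}$ ($G = 13542 \cdot \frac{1}{6692} = \frac{6771}{3346} \approx 2.0236$)
$l{\left(T \right)} = 5 + 7 T$
$\frac{c{\left(162 \right)} + 23951}{-43986 + \frac{2083 + G}{14135 + l{\left(-22 \right)}}} = \frac{-52 + 23951}{-43986 + \frac{2083 + \frac{6771}{3346}}{14135 + \left(5 + 7 \left(-22\right)\right)}} = \frac{23899}{-43986 + \frac{6976489}{3346 \left(14135 + \left(5 - 154\right)\right)}} = \frac{23899}{-43986 + \frac{6976489}{3346 \left(14135 - 149\right)}} = \frac{23899}{-43986 + \frac{6976489}{3346 \cdot 13986}} = \frac{23899}{-43986 + \frac{6976489}{3346} \cdot \frac{1}{13986}} = \frac{23899}{-43986 + \frac{6976489}{46797156}} = \frac{23899}{- \frac{2058412727327}{46797156}} = 23899 \left(- \frac{46797156}{2058412727327}\right) = - \frac{1118405231244}{2058412727327}$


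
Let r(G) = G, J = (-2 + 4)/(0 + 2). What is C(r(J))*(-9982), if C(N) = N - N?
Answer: 0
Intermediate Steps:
J = 1 (J = 2/2 = 2*(1/2) = 1)
C(N) = 0
C(r(J))*(-9982) = 0*(-9982) = 0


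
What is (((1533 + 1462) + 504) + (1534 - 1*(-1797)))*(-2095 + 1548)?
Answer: -3736010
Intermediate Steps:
(((1533 + 1462) + 504) + (1534 - 1*(-1797)))*(-2095 + 1548) = ((2995 + 504) + (1534 + 1797))*(-547) = (3499 + 3331)*(-547) = 6830*(-547) = -3736010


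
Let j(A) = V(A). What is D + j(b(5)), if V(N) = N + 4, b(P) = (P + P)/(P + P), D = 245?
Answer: 250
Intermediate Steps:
b(P) = 1 (b(P) = (2*P)/((2*P)) = (2*P)*(1/(2*P)) = 1)
V(N) = 4 + N
j(A) = 4 + A
D + j(b(5)) = 245 + (4 + 1) = 245 + 5 = 250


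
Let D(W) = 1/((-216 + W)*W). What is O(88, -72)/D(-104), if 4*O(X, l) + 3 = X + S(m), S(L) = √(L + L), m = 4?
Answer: 707200 + 16640*√2 ≈ 7.3073e+5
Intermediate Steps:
S(L) = √2*√L (S(L) = √(2*L) = √2*√L)
O(X, l) = -¾ + √2/2 + X/4 (O(X, l) = -¾ + (X + √2*√4)/4 = -¾ + (X + √2*2)/4 = -¾ + (X + 2*√2)/4 = -¾ + (√2/2 + X/4) = -¾ + √2/2 + X/4)
D(W) = 1/(W*(-216 + W))
O(88, -72)/D(-104) = (-¾ + √2/2 + (¼)*88)/((1/((-104)*(-216 - 104)))) = (-¾ + √2/2 + 22)/((-1/104/(-320))) = (85/4 + √2/2)/((-1/104*(-1/320))) = (85/4 + √2/2)/(1/33280) = (85/4 + √2/2)*33280 = 707200 + 16640*√2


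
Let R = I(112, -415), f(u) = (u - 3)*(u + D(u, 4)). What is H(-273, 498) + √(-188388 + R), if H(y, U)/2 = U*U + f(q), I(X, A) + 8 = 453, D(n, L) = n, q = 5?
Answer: 496048 + I*√187943 ≈ 4.9605e+5 + 433.52*I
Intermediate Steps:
I(X, A) = 445 (I(X, A) = -8 + 453 = 445)
f(u) = 2*u*(-3 + u) (f(u) = (u - 3)*(u + u) = (-3 + u)*(2*u) = 2*u*(-3 + u))
R = 445
H(y, U) = 40 + 2*U² (H(y, U) = 2*(U*U + 2*5*(-3 + 5)) = 2*(U² + 2*5*2) = 2*(U² + 20) = 2*(20 + U²) = 40 + 2*U²)
H(-273, 498) + √(-188388 + R) = (40 + 2*498²) + √(-188388 + 445) = (40 + 2*248004) + √(-187943) = (40 + 496008) + I*√187943 = 496048 + I*√187943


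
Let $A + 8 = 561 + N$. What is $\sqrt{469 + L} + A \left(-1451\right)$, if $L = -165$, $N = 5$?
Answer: $-809658 + 4 \sqrt{19} \approx -8.0964 \cdot 10^{5}$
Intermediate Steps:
$A = 558$ ($A = -8 + \left(561 + 5\right) = -8 + 566 = 558$)
$\sqrt{469 + L} + A \left(-1451\right) = \sqrt{469 - 165} + 558 \left(-1451\right) = \sqrt{304} - 809658 = 4 \sqrt{19} - 809658 = -809658 + 4 \sqrt{19}$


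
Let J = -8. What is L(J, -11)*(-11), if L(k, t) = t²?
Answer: -1331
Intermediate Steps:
L(J, -11)*(-11) = (-11)²*(-11) = 121*(-11) = -1331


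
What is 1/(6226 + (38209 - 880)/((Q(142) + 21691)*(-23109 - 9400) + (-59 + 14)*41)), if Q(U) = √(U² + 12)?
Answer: 1031900627354016273428/6424613251277698501528923 - 1618037948*√1261/6424613251277698501528923 ≈ 0.00016062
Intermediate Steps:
Q(U) = √(12 + U²)
1/(6226 + (38209 - 880)/((Q(142) + 21691)*(-23109 - 9400) + (-59 + 14)*41)) = 1/(6226 + (38209 - 880)/((√(12 + 142²) + 21691)*(-23109 - 9400) + (-59 + 14)*41)) = 1/(6226 + 37329/((√(12 + 20164) + 21691)*(-32509) - 45*41)) = 1/(6226 + 37329/((√20176 + 21691)*(-32509) - 1845)) = 1/(6226 + 37329/((4*√1261 + 21691)*(-32509) - 1845)) = 1/(6226 + 37329/((21691 + 4*√1261)*(-32509) - 1845)) = 1/(6226 + 37329/((-705152719 - 130036*√1261) - 1845)) = 1/(6226 + 37329/(-705154564 - 130036*√1261))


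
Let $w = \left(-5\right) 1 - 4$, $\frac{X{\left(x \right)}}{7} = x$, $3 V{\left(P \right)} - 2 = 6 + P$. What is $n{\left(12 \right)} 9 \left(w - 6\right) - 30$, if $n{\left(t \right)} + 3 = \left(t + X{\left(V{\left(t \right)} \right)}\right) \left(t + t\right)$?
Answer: $-189705$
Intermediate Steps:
$V{\left(P \right)} = \frac{8}{3} + \frac{P}{3}$ ($V{\left(P \right)} = \frac{2}{3} + \frac{6 + P}{3} = \frac{2}{3} + \left(2 + \frac{P}{3}\right) = \frac{8}{3} + \frac{P}{3}$)
$X{\left(x \right)} = 7 x$
$w = -9$ ($w = -5 - 4 = -9$)
$n{\left(t \right)} = -3 + 2 t \left(\frac{56}{3} + \frac{10 t}{3}\right)$ ($n{\left(t \right)} = -3 + \left(t + 7 \left(\frac{8}{3} + \frac{t}{3}\right)\right) \left(t + t\right) = -3 + \left(t + \left(\frac{56}{3} + \frac{7 t}{3}\right)\right) 2 t = -3 + \left(\frac{56}{3} + \frac{10 t}{3}\right) 2 t = -3 + 2 t \left(\frac{56}{3} + \frac{10 t}{3}\right)$)
$n{\left(12 \right)} 9 \left(w - 6\right) - 30 = \left(-3 + \frac{20 \cdot 12^{2}}{3} + \frac{112}{3} \cdot 12\right) 9 \left(-9 - 6\right) - 30 = \left(-3 + \frac{20}{3} \cdot 144 + 448\right) 9 \left(-9 - 6\right) - 30 = \left(-3 + 960 + 448\right) 9 \left(-15\right) - 30 = 1405 \left(-135\right) - 30 = -189675 - 30 = -189705$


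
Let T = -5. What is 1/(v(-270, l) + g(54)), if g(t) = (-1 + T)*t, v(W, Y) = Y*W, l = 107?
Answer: -1/29214 ≈ -3.4230e-5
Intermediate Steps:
v(W, Y) = W*Y
g(t) = -6*t (g(t) = (-1 - 5)*t = -6*t)
1/(v(-270, l) + g(54)) = 1/(-270*107 - 6*54) = 1/(-28890 - 324) = 1/(-29214) = -1/29214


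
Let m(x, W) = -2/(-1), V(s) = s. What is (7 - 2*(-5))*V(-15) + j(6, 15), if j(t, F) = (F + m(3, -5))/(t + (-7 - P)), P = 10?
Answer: -2822/11 ≈ -256.55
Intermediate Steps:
m(x, W) = 2 (m(x, W) = -2*(-1) = 2)
j(t, F) = (2 + F)/(-17 + t) (j(t, F) = (F + 2)/(t + (-7 - 1*10)) = (2 + F)/(t + (-7 - 10)) = (2 + F)/(t - 17) = (2 + F)/(-17 + t))
(7 - 2*(-5))*V(-15) + j(6, 15) = (7 - 2*(-5))*(-15) + (2 + 15)/(-17 + 6) = (7 + 10)*(-15) + 17/(-11) = 17*(-15) - 1/11*17 = -255 - 17/11 = -2822/11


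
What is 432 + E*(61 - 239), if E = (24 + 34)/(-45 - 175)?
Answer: 26341/55 ≈ 478.93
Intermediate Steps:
E = -29/110 (E = 58/(-220) = 58*(-1/220) = -29/110 ≈ -0.26364)
432 + E*(61 - 239) = 432 - 29*(61 - 239)/110 = 432 - 29/110*(-178) = 432 + 2581/55 = 26341/55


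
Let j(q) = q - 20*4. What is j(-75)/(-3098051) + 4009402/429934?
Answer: 6210699257636/665978729317 ≈ 9.3257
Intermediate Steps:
j(q) = -80 + q (j(q) = q - 80 = -80 + q)
j(-75)/(-3098051) + 4009402/429934 = (-80 - 75)/(-3098051) + 4009402/429934 = -155*(-1/3098051) + 4009402*(1/429934) = 155/3098051 + 2004701/214967 = 6210699257636/665978729317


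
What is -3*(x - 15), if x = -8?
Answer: 69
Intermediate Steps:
-3*(x - 15) = -3*(-8 - 15) = -3*(-23) = 69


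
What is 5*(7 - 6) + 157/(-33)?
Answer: 8/33 ≈ 0.24242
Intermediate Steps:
5*(7 - 6) + 157/(-33) = 5*1 + 157*(-1/33) = 5 - 157/33 = 8/33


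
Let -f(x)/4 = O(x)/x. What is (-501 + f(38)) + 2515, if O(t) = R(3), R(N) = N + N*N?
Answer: 38242/19 ≈ 2012.7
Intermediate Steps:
R(N) = N + N²
O(t) = 12 (O(t) = 3*(1 + 3) = 3*4 = 12)
f(x) = -48/x
(-501 + f(38)) + 2515 = (-501 - 48/38) + 2515 = (-501 - 48*1/38) + 2515 = (-501 - 24/19) + 2515 = -9543/19 + 2515 = 38242/19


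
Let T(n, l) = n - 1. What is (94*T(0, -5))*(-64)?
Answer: 6016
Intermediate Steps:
T(n, l) = -1 + n
(94*T(0, -5))*(-64) = (94*(-1 + 0))*(-64) = (94*(-1))*(-64) = -94*(-64) = 6016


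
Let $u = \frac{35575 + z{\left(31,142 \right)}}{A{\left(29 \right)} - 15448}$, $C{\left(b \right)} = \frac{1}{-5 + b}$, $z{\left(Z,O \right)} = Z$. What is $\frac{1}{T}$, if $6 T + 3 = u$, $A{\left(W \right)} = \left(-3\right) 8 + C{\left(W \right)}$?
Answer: $- \frac{742654}{656175} \approx -1.1318$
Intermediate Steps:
$A{\left(W \right)} = -24 + \frac{1}{-5 + W}$ ($A{\left(W \right)} = \left(-3\right) 8 + \frac{1}{-5 + W} = -24 + \frac{1}{-5 + W}$)
$u = - \frac{854544}{371327}$ ($u = \frac{35575 + 31}{\frac{121 - 696}{-5 + 29} - 15448} = \frac{35606}{\frac{121 - 696}{24} - 15448} = \frac{35606}{\frac{1}{24} \left(-575\right) - 15448} = \frac{35606}{- \frac{575}{24} - 15448} = \frac{35606}{- \frac{371327}{24}} = 35606 \left(- \frac{24}{371327}\right) = - \frac{854544}{371327} \approx -2.3013$)
$T = - \frac{656175}{742654}$ ($T = - \frac{1}{2} + \frac{1}{6} \left(- \frac{854544}{371327}\right) = - \frac{1}{2} - \frac{142424}{371327} = - \frac{656175}{742654} \approx -0.88355$)
$\frac{1}{T} = \frac{1}{- \frac{656175}{742654}} = - \frac{742654}{656175}$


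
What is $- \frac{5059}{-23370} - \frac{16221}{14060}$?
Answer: $- \frac{1620817}{1729380} \approx -0.93722$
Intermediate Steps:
$- \frac{5059}{-23370} - \frac{16221}{14060} = \left(-5059\right) \left(- \frac{1}{23370}\right) - \frac{16221}{14060} = \frac{5059}{23370} - \frac{16221}{14060} = - \frac{1620817}{1729380}$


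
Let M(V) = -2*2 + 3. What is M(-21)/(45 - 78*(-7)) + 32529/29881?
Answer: 19194758/17659671 ≈ 1.0869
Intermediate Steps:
M(V) = -1 (M(V) = -4 + 3 = -1)
M(-21)/(45 - 78*(-7)) + 32529/29881 = -1/(45 - 78*(-7)) + 32529/29881 = -1/(45 + 546) + 32529*(1/29881) = -1/591 + 32529/29881 = 19194758/17659671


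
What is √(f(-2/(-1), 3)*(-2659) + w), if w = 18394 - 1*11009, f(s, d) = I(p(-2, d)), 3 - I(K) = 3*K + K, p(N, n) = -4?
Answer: 8*I*√674 ≈ 207.69*I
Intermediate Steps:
I(K) = 3 - 4*K (I(K) = 3 - (3*K + K) = 3 - 4*K)
f(s, d) = 19 (f(s, d) = 3 - 4*(-4) = 3 + 16 = 19)
w = 7385 (w = 18394 - 11009 = 7385)
√(f(-2/(-1), 3)*(-2659) + w) = √(19*(-2659) + 7385) = √(-50521 + 7385) = √(-43136) = 8*I*√674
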